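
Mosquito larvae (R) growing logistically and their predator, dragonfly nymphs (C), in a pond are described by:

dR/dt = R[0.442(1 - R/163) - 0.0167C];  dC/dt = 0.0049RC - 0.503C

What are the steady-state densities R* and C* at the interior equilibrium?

R* ≈ 103, C* ≈ 9.8

From dC/dt = 0 with C > 0: 0.0049R* = 0.503, so R* = 103.
Substitute into dR/dt = 0: 0.442(1 - 103/163) = 0.0167C*.
The bracket is 0.37, giving C* = 0.164/0.0167 = 9.8.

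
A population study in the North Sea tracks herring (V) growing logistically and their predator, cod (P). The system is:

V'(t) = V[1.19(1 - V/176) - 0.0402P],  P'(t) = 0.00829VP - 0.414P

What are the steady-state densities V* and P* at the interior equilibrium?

From dP/dt = 0 with P > 0: 0.00829V* = 0.414, so V* = 49.9.
Substitute into dV/dt = 0: 1.19(1 - 49.9/176) = 0.0402P*.
The bracket is 0.716, giving P* = 0.852/0.0402 = 21.2.

V* ≈ 49.9, P* ≈ 21.2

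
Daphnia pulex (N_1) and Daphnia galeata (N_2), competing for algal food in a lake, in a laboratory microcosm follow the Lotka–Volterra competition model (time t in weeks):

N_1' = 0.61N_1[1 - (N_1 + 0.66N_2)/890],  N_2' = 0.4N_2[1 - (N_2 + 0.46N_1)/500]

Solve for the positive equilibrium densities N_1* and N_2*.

N_1* ≈ 804, N_2* ≈ 130

Setting both brackets to zero gives the nullclines N_1 + 0.66N_2 = 890 and 0.46N_1 + N_2 = 500.
Substituting N_2 = 500 - 0.46N_1 into the first: N_1(1 - 0.66·0.46) = 890 - 0.66·500.
So N_1* = 560/0.696 = 804, and then N_2* = 500 - 0.46·804 = 130.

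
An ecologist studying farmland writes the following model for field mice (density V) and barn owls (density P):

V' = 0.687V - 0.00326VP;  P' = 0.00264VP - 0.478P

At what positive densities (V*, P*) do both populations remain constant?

Set dP/dt = 0 with P > 0: 0.00264V - 0.478 = 0, so V* = 0.478/0.00264 = 181.
Set dV/dt = 0 with V > 0: 0.687 - 0.00326P = 0, so P* = 0.687/0.00326 = 211.

V* ≈ 181, P* ≈ 211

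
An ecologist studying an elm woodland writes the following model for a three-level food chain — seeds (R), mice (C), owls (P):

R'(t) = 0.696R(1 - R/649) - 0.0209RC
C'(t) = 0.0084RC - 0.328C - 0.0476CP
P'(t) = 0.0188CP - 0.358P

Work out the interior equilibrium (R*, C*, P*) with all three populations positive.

R* ≈ 278, C* ≈ 19, P* ≈ 42.1

From dP/dt = 0: 0.0188C* = 0.358, so C* = 19.
From dR/dt = 0: 0.696(1 - R*/649) = 0.0209·19, giving R* = 649·(1 - 0.572) = 278.
From dC/dt = 0: 0.0084·278 - 0.328 = 0.0476P*, so P* = 2.01/0.0476 = 42.1.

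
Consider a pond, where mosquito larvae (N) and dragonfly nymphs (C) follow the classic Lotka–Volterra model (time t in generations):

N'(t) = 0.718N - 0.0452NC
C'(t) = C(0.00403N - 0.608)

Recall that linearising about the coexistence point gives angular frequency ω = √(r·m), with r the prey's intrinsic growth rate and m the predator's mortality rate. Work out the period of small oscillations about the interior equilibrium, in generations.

T ≈ 9.51 generations

Here r = 0.718 and m = 0.608, so r·m = 0.437.
ω = √0.437 = 0.661 per generation, hence T = 2π/ω ≈ 9.51 generations.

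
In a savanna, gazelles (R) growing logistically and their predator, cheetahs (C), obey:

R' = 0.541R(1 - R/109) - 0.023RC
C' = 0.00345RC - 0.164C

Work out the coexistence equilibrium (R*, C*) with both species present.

From dC/dt = 0 with C > 0: 0.00345R* = 0.164, so R* = 47.5.
Substitute into dR/dt = 0: 0.541(1 - 47.5/109) = 0.023C*.
The bracket is 0.564, giving C* = 0.305/0.023 = 13.3.

R* ≈ 47.5, C* ≈ 13.3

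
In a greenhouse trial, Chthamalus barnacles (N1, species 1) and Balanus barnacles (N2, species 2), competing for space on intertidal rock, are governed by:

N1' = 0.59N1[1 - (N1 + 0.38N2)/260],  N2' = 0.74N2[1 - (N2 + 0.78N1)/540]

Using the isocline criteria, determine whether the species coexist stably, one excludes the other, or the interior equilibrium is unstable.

stable coexistence

Compare the nullcline intercepts: K1/α12 = 260/0.38 = 684 > K2 = 540; K2/α21 = 540/0.78 = 692 > K1 = 260.
Since both inequalities hold, each species can invade when rare, so the interior equilibrium is stable.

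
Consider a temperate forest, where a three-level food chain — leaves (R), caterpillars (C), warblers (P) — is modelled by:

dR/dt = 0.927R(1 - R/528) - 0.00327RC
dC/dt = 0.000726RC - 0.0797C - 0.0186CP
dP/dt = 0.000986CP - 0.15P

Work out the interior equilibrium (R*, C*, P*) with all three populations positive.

From dP/dt = 0: 0.000986C* = 0.15, so C* = 152.
From dR/dt = 0: 0.927(1 - R*/528) = 0.00327·152, giving R* = 528·(1 - 0.537) = 245.
From dC/dt = 0: 0.000726·245 - 0.0797 = 0.0186P*, so P* = 0.0979/0.0186 = 5.26.

R* ≈ 245, C* ≈ 152, P* ≈ 5.26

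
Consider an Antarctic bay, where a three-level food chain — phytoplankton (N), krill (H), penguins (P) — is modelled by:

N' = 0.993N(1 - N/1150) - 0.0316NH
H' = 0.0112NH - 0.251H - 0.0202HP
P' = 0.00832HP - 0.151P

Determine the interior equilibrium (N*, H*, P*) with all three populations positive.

From dP/dt = 0: 0.00832H* = 0.151, so H* = 18.1.
From dN/dt = 0: 0.993(1 - N*/1150) = 0.0316·18.1, giving N* = 1150·(1 - 0.578) = 486.
From dH/dt = 0: 0.0112·486 - 0.251 = 0.0202P*, so P* = 5.19/0.0202 = 257.

N* ≈ 486, H* ≈ 18.1, P* ≈ 257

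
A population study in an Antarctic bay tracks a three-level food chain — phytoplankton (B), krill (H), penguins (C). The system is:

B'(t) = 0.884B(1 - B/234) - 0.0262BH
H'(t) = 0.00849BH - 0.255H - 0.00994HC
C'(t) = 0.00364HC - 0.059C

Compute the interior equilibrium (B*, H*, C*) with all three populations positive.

B* ≈ 122, H* ≈ 16.2, C* ≈ 78.2

From dC/dt = 0: 0.00364H* = 0.059, so H* = 16.2.
From dB/dt = 0: 0.884(1 - B*/234) = 0.0262·16.2, giving B* = 234·(1 - 0.48) = 122.
From dH/dt = 0: 0.00849·122 - 0.255 = 0.00994C*, so C* = 0.777/0.00994 = 78.2.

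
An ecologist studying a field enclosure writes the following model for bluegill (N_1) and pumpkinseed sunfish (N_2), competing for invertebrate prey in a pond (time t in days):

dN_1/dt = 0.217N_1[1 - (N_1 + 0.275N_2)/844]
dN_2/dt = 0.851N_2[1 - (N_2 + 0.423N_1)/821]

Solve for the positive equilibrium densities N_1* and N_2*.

Setting both brackets to zero gives the nullclines N_1 + 0.275N_2 = 844 and 0.423N_1 + N_2 = 821.
Substituting N_2 = 821 - 0.423N_1 into the first: N_1(1 - 0.275·0.423) = 844 - 0.275·821.
So N_1* = 618/0.884 = 700, and then N_2* = 821 - 0.423·700 = 525.

N_1* ≈ 700, N_2* ≈ 525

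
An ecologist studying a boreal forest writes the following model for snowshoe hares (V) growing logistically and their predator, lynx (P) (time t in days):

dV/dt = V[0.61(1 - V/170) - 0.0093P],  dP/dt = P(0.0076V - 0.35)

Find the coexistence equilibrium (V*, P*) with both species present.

V* ≈ 46.1, P* ≈ 47.8

From dP/dt = 0 with P > 0: 0.0076V* = 0.35, so V* = 46.1.
Substitute into dV/dt = 0: 0.61(1 - 46.1/170) = 0.0093P*.
The bracket is 0.729, giving P* = 0.445/0.0093 = 47.8.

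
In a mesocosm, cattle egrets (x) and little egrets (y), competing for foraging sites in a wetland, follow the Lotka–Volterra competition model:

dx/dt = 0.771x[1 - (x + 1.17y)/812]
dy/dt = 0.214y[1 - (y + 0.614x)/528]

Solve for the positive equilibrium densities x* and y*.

Setting both brackets to zero gives the nullclines x + 1.17y = 812 and 0.614x + y = 528.
Substituting y = 528 - 0.614x into the first: x(1 - 1.17·0.614) = 812 - 1.17·528.
So x* = 194/0.282 = 690, and then y* = 528 - 0.614·690 = 105.

x* ≈ 690, y* ≈ 105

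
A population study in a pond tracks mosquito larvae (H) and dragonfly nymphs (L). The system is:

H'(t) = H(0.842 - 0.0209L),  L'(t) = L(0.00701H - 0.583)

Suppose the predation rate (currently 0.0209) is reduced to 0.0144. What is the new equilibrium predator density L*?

L* ≈ 58.5

At the interior fixed point, setting dH/dt = 0 with H > 0 fixes L* = (prey growth rate)/(HL coefficient) — independent of the other coefficients.
With the change, L* = 0.842/0.0144 = 58.5; it rises from 40.3.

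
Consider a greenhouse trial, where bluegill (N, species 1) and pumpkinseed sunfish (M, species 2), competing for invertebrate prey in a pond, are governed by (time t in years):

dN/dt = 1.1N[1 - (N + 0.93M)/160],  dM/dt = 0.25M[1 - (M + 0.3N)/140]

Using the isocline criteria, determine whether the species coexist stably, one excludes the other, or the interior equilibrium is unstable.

stable coexistence

Compare the nullcline intercepts: K1/α12 = 160/0.93 = 172 > K2 = 140; K2/α21 = 140/0.3 = 467 > K1 = 160.
Since both inequalities hold, each species can invade when rare, so the interior equilibrium is stable.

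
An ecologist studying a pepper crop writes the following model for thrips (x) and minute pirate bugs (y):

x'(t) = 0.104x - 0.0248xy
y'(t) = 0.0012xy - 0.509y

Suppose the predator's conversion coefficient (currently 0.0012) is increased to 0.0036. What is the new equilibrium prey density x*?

x* ≈ 141

At the interior fixed point, setting dy/dt = 0 with y > 0 fixes x* = (predator death rate)/(xy coefficient) — independent of the other coefficients.
With the change, x* = 0.509/0.0036 = 141; it falls from 424.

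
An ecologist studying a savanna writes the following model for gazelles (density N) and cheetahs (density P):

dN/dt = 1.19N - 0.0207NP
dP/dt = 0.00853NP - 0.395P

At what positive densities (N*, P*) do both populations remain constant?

Set dP/dt = 0 with P > 0: 0.00853N - 0.395 = 0, so N* = 0.395/0.00853 = 46.3.
Set dN/dt = 0 with N > 0: 1.19 - 0.0207P = 0, so P* = 1.19/0.0207 = 57.5.

N* ≈ 46.3, P* ≈ 57.5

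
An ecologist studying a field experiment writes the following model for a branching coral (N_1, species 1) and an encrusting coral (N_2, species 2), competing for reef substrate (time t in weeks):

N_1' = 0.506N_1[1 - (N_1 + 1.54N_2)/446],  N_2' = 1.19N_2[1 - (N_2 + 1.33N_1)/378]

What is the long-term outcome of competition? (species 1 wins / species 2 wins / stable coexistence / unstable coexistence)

Compare the nullcline intercepts: K1/α12 = 446/1.54 = 290 < K2 = 378; K2/α21 = 378/1.33 = 284 < K1 = 446.
Since both are reversed, neither can invade when rare; the interior point is a saddle.

unstable coexistence (outcome depends on initial conditions)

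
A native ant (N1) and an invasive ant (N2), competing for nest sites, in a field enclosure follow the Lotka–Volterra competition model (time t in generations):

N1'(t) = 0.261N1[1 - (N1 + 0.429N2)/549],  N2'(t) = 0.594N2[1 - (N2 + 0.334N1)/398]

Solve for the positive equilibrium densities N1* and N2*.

N1* ≈ 442, N2* ≈ 251

Setting both brackets to zero gives the nullclines N1 + 0.429N2 = 549 and 0.334N1 + N2 = 398.
Substituting N2 = 398 - 0.334N1 into the first: N1(1 - 0.429·0.334) = 549 - 0.429·398.
So N1* = 378/0.857 = 442, and then N2* = 398 - 0.334·442 = 251.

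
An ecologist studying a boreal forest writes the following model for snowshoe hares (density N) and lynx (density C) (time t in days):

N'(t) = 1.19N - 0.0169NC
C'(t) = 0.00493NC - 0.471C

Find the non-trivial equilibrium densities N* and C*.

N* ≈ 95.5, C* ≈ 70.4

Set dC/dt = 0 with C > 0: 0.00493N - 0.471 = 0, so N* = 0.471/0.00493 = 95.5.
Set dN/dt = 0 with N > 0: 1.19 - 0.0169C = 0, so C* = 1.19/0.0169 = 70.4.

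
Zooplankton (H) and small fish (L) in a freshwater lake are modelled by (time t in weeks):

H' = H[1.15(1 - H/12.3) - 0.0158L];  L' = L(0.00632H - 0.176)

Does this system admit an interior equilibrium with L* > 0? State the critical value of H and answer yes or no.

The predator equation gives dL/dt > 0 only when H > 0.176/0.00632 = 27.8.
Without the predator, H → K = 12.3. Since 12.3 < 27.8, the predator cannot invade.

Threshold H = 27.8; K < 27.8, so no, the predator goes extinct.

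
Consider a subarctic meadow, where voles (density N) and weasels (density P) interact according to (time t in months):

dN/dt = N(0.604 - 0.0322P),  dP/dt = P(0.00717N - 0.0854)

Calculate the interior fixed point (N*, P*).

N* ≈ 11.9, P* ≈ 18.8

Set dP/dt = 0 with P > 0: 0.00717N - 0.0854 = 0, so N* = 0.0854/0.00717 = 11.9.
Set dN/dt = 0 with N > 0: 0.604 - 0.0322P = 0, so P* = 0.604/0.0322 = 18.8.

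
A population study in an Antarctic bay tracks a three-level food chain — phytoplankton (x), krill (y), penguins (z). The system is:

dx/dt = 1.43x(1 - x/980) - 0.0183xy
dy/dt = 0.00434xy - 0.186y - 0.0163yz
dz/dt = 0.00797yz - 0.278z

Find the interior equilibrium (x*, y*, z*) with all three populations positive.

From dz/dt = 0: 0.00797y* = 0.278, so y* = 34.9.
From dx/dt = 0: 1.43(1 - x*/980) = 0.0183·34.9, giving x* = 980·(1 - 0.446) = 543.
From dy/dt = 0: 0.00434·543 - 0.186 = 0.0163z*, so z* = 2.17/0.0163 = 133.

x* ≈ 543, y* ≈ 34.9, z* ≈ 133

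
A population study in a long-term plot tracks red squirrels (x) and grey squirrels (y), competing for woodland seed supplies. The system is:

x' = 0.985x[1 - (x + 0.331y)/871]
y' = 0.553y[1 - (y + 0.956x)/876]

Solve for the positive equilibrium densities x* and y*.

Setting both brackets to zero gives the nullclines x + 0.331y = 871 and 0.956x + y = 876.
Substituting y = 876 - 0.956x into the first: x(1 - 0.331·0.956) = 871 - 0.331·876.
So x* = 581/0.684 = 850, and then y* = 876 - 0.956·850 = 63.4.

x* ≈ 850, y* ≈ 63.4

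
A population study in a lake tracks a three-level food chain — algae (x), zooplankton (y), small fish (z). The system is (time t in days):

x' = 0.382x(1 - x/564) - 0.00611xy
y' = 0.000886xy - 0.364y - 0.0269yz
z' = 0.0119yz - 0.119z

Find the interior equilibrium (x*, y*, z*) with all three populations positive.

x* ≈ 474, y* ≈ 10, z* ≈ 2.07

From dz/dt = 0: 0.0119y* = 0.119, so y* = 10.
From dx/dt = 0: 0.382(1 - x*/564) = 0.00611·10, giving x* = 564·(1 - 0.16) = 474.
From dy/dt = 0: 0.000886·474 - 0.364 = 0.0269z*, so z* = 0.0558/0.0269 = 2.07.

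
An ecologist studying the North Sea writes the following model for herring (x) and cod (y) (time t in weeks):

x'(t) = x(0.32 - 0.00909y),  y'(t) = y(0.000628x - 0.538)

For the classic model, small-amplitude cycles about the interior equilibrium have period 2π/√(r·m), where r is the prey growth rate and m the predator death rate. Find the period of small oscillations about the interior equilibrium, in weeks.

Here r = 0.32 and m = 0.538, so r·m = 0.172.
ω = √0.172 = 0.415 per week, hence T = 2π/ω ≈ 15.1 weeks.

T ≈ 15.1 weeks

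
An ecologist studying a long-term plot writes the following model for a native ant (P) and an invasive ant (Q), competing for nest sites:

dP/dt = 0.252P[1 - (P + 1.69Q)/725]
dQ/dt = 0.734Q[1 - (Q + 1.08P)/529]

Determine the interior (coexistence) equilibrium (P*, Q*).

P* ≈ 205, Q* ≈ 308

Setting both brackets to zero gives the nullclines P + 1.69Q = 725 and 1.08P + Q = 529.
Substituting Q = 529 - 1.08P into the first: P(1 - 1.69·1.08) = 725 - 1.69·529.
So P* = -169/-0.825 = 205, and then Q* = 529 - 1.08·205 = 308.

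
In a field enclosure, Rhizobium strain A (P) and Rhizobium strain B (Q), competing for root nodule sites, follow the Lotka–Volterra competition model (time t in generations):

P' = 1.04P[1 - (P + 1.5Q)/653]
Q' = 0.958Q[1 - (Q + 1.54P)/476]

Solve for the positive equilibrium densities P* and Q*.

P* ≈ 46.6, Q* ≈ 404

Setting both brackets to zero gives the nullclines P + 1.5Q = 653 and 1.54P + Q = 476.
Substituting Q = 476 - 1.54P into the first: P(1 - 1.5·1.54) = 653 - 1.5·476.
So P* = -61/-1.31 = 46.6, and then Q* = 476 - 1.54·46.6 = 404.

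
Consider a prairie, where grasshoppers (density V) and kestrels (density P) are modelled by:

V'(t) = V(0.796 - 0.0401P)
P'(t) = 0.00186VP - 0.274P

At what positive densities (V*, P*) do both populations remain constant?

V* ≈ 147, P* ≈ 19.9

Set dP/dt = 0 with P > 0: 0.00186V - 0.274 = 0, so V* = 0.274/0.00186 = 147.
Set dV/dt = 0 with V > 0: 0.796 - 0.0401P = 0, so P* = 0.796/0.0401 = 19.9.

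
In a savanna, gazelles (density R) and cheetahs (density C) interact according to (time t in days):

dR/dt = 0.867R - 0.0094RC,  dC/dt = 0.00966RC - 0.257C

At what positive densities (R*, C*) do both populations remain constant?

Set dC/dt = 0 with C > 0: 0.00966R - 0.257 = 0, so R* = 0.257/0.00966 = 26.6.
Set dR/dt = 0 with R > 0: 0.867 - 0.0094C = 0, so C* = 0.867/0.0094 = 92.2.

R* ≈ 26.6, C* ≈ 92.2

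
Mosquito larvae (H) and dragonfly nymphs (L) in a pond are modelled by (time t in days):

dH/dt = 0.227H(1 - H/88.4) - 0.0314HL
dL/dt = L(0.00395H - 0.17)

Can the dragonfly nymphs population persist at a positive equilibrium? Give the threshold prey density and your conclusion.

Threshold H = 43; K > 43, so yes, the predator persists.

The predator equation gives dL/dt > 0 only when H > 0.17/0.00395 = 43.
Without the predator, H → K = 88.4. Since 88.4 > 43, the predator can invade and persist.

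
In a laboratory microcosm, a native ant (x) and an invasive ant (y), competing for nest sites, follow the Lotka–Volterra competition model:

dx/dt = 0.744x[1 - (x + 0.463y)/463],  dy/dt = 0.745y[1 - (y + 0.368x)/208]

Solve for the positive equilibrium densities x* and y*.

Setting both brackets to zero gives the nullclines x + 0.463y = 463 and 0.368x + y = 208.
Substituting y = 208 - 0.368x into the first: x(1 - 0.463·0.368) = 463 - 0.463·208.
So x* = 367/0.83 = 442, and then y* = 208 - 0.368·442 = 45.3.

x* ≈ 442, y* ≈ 45.3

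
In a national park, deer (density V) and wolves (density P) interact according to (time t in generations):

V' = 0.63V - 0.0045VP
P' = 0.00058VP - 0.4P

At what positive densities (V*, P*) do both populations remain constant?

Set dP/dt = 0 with P > 0: 0.00058V - 0.4 = 0, so V* = 0.4/0.00058 = 690.
Set dV/dt = 0 with V > 0: 0.63 - 0.0045P = 0, so P* = 0.63/0.0045 = 140.

V* ≈ 690, P* ≈ 140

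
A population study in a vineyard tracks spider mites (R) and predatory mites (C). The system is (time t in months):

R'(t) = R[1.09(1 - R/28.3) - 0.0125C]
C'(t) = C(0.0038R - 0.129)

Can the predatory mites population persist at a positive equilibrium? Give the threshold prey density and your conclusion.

Threshold R = 33.9; K < 33.9, so no, the predator goes extinct.

The predator equation gives dC/dt > 0 only when R > 0.129/0.0038 = 33.9.
Without the predator, R → K = 28.3. Since 28.3 < 33.9, the predator cannot invade.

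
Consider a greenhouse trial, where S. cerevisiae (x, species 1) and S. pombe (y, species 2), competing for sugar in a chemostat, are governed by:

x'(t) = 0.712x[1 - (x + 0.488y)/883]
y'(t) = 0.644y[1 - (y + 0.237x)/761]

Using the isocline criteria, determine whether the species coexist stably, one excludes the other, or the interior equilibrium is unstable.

Compare the nullcline intercepts: K1/α12 = 883/0.488 = 1810 > K2 = 761; K2/α21 = 761/0.237 = 3210 > K1 = 883.
Since both inequalities hold, each species can invade when rare, so the interior equilibrium is stable.

stable coexistence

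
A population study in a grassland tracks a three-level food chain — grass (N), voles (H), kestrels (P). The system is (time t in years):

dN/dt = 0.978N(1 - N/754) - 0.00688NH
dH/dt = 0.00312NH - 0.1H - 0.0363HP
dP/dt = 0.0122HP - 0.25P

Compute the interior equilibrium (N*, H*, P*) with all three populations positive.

N* ≈ 645, H* ≈ 20.5, P* ≈ 52.7

From dP/dt = 0: 0.0122H* = 0.25, so H* = 20.5.
From dN/dt = 0: 0.978(1 - N*/754) = 0.00688·20.5, giving N* = 754·(1 - 0.144) = 645.
From dH/dt = 0: 0.00312·645 - 0.1 = 0.0363P*, so P* = 1.91/0.0363 = 52.7.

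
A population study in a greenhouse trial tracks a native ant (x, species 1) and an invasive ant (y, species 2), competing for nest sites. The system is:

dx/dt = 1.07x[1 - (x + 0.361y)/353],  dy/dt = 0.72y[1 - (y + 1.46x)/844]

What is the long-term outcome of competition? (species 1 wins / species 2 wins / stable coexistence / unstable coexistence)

Compare the nullcline intercepts: K1/α12 = 353/0.361 = 978 > K2 = 844; K2/α21 = 844/1.46 = 578 > K1 = 353.
Since both inequalities hold, each species can invade when rare, so the interior equilibrium is stable.

stable coexistence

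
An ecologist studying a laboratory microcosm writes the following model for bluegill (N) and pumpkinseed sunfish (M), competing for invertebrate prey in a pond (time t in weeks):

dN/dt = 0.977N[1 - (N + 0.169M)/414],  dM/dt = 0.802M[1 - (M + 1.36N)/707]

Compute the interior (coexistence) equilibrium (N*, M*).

N* ≈ 382, M* ≈ 187

Setting both brackets to zero gives the nullclines N + 0.169M = 414 and 1.36N + M = 707.
Substituting M = 707 - 1.36N into the first: N(1 - 0.169·1.36) = 414 - 0.169·707.
So N* = 295/0.77 = 382, and then M* = 707 - 1.36·382 = 187.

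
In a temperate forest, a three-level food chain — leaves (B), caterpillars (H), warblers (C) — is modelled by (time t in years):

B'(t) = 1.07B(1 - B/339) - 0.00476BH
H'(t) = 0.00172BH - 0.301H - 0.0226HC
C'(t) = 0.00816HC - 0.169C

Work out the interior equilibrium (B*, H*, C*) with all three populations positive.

From dC/dt = 0: 0.00816H* = 0.169, so H* = 20.7.
From dB/dt = 0: 1.07(1 - B*/339) = 0.00476·20.7, giving B* = 339·(1 - 0.0921) = 308.
From dH/dt = 0: 0.00172·308 - 0.301 = 0.0226C*, so C* = 0.228/0.0226 = 10.1.

B* ≈ 308, H* ≈ 20.7, C* ≈ 10.1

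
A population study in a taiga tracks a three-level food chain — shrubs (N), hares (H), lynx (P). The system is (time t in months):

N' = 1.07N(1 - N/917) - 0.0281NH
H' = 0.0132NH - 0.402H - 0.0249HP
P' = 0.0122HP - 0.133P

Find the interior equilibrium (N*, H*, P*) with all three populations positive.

N* ≈ 654, H* ≈ 10.9, P* ≈ 331

From dP/dt = 0: 0.0122H* = 0.133, so H* = 10.9.
From dN/dt = 0: 1.07(1 - N*/917) = 0.0281·10.9, giving N* = 917·(1 - 0.286) = 654.
From dH/dt = 0: 0.0132·654 - 0.402 = 0.0249P*, so P* = 8.24/0.0249 = 331.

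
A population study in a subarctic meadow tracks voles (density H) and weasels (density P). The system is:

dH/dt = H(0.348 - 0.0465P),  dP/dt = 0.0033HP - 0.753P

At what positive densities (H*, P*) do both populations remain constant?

H* ≈ 228, P* ≈ 7.48

Set dP/dt = 0 with P > 0: 0.0033H - 0.753 = 0, so H* = 0.753/0.0033 = 228.
Set dH/dt = 0 with H > 0: 0.348 - 0.0465P = 0, so P* = 0.348/0.0465 = 7.48.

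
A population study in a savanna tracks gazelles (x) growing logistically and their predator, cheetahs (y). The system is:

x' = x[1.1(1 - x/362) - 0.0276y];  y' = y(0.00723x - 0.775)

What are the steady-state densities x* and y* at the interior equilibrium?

x* ≈ 107, y* ≈ 28.1

From dy/dt = 0 with y > 0: 0.00723x* = 0.775, so x* = 107.
Substitute into dx/dt = 0: 1.1(1 - 107/362) = 0.0276y*.
The bracket is 0.704, giving y* = 0.774/0.0276 = 28.1.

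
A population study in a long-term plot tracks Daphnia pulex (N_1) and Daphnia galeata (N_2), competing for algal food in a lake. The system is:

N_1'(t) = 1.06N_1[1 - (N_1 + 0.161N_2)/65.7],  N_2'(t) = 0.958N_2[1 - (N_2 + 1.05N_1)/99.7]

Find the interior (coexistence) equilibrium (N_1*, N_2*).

Setting both brackets to zero gives the nullclines N_1 + 0.161N_2 = 65.7 and 1.05N_1 + N_2 = 99.7.
Substituting N_2 = 99.7 - 1.05N_1 into the first: N_1(1 - 0.161·1.05) = 65.7 - 0.161·99.7.
So N_1* = 49.6/0.831 = 59.7, and then N_2* = 99.7 - 1.05·59.7 = 37.

N_1* ≈ 59.7, N_2* ≈ 37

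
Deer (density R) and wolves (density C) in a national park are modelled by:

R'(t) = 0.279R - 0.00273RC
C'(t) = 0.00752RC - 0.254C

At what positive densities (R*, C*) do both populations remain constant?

Set dC/dt = 0 with C > 0: 0.00752R - 0.254 = 0, so R* = 0.254/0.00752 = 33.8.
Set dR/dt = 0 with R > 0: 0.279 - 0.00273C = 0, so C* = 0.279/0.00273 = 102.

R* ≈ 33.8, C* ≈ 102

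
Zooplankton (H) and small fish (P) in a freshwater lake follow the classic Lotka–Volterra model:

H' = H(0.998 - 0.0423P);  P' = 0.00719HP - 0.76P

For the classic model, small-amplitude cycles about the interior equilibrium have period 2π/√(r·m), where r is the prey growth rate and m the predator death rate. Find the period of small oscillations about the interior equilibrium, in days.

T ≈ 7.21 days

Here r = 0.998 and m = 0.76, so r·m = 0.758.
ω = √0.758 = 0.871 per day, hence T = 2π/ω ≈ 7.21 days.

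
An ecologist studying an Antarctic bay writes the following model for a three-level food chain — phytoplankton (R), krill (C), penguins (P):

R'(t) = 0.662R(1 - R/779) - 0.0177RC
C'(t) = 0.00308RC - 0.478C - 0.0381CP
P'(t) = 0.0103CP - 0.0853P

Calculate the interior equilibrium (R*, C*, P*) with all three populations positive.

From dP/dt = 0: 0.0103C* = 0.0853, so C* = 8.28.
From dR/dt = 0: 0.662(1 - R*/779) = 0.0177·8.28, giving R* = 779·(1 - 0.221) = 607.
From dC/dt = 0: 0.00308·607 - 0.478 = 0.0381P*, so P* = 1.39/0.0381 = 36.5.

R* ≈ 607, C* ≈ 8.28, P* ≈ 36.5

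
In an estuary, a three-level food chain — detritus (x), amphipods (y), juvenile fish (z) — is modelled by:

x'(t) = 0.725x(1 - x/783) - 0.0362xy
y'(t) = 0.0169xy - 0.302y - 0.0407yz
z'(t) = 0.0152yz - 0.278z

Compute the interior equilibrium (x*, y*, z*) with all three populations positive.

From dz/dt = 0: 0.0152y* = 0.278, so y* = 18.3.
From dx/dt = 0: 0.725(1 - x*/783) = 0.0362·18.3, giving x* = 783·(1 - 0.913) = 68.
From dy/dt = 0: 0.0169·68 - 0.302 = 0.0407z*, so z* = 0.846/0.0407 = 20.8.

x* ≈ 68, y* ≈ 18.3, z* ≈ 20.8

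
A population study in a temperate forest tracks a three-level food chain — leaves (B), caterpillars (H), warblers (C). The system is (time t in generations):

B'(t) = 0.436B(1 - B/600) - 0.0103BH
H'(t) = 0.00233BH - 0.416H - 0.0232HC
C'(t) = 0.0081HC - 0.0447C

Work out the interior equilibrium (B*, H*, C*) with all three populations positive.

B* ≈ 522, H* ≈ 5.52, C* ≈ 34.5

From dC/dt = 0: 0.0081H* = 0.0447, so H* = 5.52.
From dB/dt = 0: 0.436(1 - B*/600) = 0.0103·5.52, giving B* = 600·(1 - 0.13) = 522.
From dH/dt = 0: 0.00233·522 - 0.416 = 0.0232C*, so C* = 0.8/0.0232 = 34.5.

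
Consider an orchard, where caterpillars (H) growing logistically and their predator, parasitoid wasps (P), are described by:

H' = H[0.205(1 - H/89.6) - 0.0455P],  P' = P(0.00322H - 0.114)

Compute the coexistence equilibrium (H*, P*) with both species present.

H* ≈ 35.4, P* ≈ 2.73

From dP/dt = 0 with P > 0: 0.00322H* = 0.114, so H* = 35.4.
Substitute into dH/dt = 0: 0.205(1 - 35.4/89.6) = 0.0455P*.
The bracket is 0.605, giving P* = 0.124/0.0455 = 2.73.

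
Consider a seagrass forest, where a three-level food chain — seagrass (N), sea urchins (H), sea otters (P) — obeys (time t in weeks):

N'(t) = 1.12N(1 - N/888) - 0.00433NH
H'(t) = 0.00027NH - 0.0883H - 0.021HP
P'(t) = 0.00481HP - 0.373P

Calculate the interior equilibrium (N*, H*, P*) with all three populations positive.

N* ≈ 622, H* ≈ 77.5, P* ≈ 3.79

From dP/dt = 0: 0.00481H* = 0.373, so H* = 77.5.
From dN/dt = 0: 1.12(1 - N*/888) = 0.00433·77.5, giving N* = 888·(1 - 0.3) = 622.
From dH/dt = 0: 0.00027·622 - 0.0883 = 0.021P*, so P* = 0.0796/0.021 = 3.79.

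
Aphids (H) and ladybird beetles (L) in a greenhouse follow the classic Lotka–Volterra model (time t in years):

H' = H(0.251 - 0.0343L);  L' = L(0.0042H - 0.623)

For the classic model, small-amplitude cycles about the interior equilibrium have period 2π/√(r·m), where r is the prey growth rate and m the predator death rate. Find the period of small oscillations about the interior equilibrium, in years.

T ≈ 15.9 years

Here r = 0.251 and m = 0.623, so r·m = 0.156.
ω = √0.156 = 0.395 per year, hence T = 2π/ω ≈ 15.9 years.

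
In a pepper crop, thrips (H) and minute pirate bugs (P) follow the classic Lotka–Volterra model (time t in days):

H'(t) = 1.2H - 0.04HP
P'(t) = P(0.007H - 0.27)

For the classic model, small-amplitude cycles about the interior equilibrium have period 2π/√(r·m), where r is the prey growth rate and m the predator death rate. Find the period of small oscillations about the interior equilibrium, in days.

T ≈ 11 days

Here r = 1.2 and m = 0.27, so r·m = 0.324.
ω = √0.324 = 0.569 per day, hence T = 2π/ω ≈ 11 days.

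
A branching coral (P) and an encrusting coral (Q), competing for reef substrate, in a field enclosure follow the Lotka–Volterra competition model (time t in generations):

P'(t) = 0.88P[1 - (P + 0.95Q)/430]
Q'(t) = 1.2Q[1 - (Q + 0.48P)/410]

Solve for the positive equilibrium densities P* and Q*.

Setting both brackets to zero gives the nullclines P + 0.95Q = 430 and 0.48P + Q = 410.
Substituting Q = 410 - 0.48P into the first: P(1 - 0.95·0.48) = 430 - 0.95·410.
So P* = 40.5/0.544 = 74.4, and then Q* = 410 - 0.48·74.4 = 374.

P* ≈ 74.4, Q* ≈ 374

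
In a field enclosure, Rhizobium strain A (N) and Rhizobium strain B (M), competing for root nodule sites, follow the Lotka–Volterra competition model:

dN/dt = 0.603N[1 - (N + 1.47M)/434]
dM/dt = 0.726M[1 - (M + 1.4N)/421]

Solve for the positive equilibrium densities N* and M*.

N* ≈ 175, M* ≈ 176

Setting both brackets to zero gives the nullclines N + 1.47M = 434 and 1.4N + M = 421.
Substituting M = 421 - 1.4N into the first: N(1 - 1.47·1.4) = 434 - 1.47·421.
So N* = -185/-1.06 = 175, and then M* = 421 - 1.4·175 = 176.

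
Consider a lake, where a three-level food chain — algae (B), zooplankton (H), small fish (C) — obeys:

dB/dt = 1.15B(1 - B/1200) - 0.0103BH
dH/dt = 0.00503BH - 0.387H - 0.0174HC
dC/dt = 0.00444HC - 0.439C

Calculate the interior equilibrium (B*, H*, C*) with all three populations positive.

From dC/dt = 0: 0.00444H* = 0.439, so H* = 98.9.
From dB/dt = 0: 1.15(1 - B*/1200) = 0.0103·98.9, giving B* = 1200·(1 - 0.886) = 137.
From dH/dt = 0: 0.00503·137 - 0.387 = 0.0174C*, so C* = 0.304/0.0174 = 17.5.

B* ≈ 137, H* ≈ 98.9, C* ≈ 17.5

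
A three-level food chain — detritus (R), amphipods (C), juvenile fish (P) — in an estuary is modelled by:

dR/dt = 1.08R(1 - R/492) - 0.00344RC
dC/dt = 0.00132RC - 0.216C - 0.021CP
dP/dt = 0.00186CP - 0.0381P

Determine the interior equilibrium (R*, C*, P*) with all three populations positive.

R* ≈ 460, C* ≈ 20.5, P* ≈ 18.6

From dP/dt = 0: 0.00186C* = 0.0381, so C* = 20.5.
From dR/dt = 0: 1.08(1 - R*/492) = 0.00344·20.5, giving R* = 492·(1 - 0.0652) = 460.
From dC/dt = 0: 0.00132·460 - 0.216 = 0.021P*, so P* = 0.391/0.021 = 18.6.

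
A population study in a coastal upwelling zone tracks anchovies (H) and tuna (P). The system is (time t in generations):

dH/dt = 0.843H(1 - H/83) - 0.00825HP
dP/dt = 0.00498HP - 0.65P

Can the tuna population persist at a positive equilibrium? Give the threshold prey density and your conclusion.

Threshold H = 131; K < 131, so no, the predator goes extinct.

The predator equation gives dP/dt > 0 only when H > 0.65/0.00498 = 131.
Without the predator, H → K = 83. Since 83 < 131, the predator cannot invade.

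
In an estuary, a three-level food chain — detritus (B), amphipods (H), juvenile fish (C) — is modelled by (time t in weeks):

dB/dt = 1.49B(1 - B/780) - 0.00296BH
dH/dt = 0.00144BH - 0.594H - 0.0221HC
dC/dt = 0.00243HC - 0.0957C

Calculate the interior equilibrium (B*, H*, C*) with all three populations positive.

From dC/dt = 0: 0.00243H* = 0.0957, so H* = 39.4.
From dB/dt = 0: 1.49(1 - B*/780) = 0.00296·39.4, giving B* = 780·(1 - 0.0782) = 719.
From dH/dt = 0: 0.00144·719 - 0.594 = 0.0221C*, so C* = 0.441/0.0221 = 20.

B* ≈ 719, H* ≈ 39.4, C* ≈ 20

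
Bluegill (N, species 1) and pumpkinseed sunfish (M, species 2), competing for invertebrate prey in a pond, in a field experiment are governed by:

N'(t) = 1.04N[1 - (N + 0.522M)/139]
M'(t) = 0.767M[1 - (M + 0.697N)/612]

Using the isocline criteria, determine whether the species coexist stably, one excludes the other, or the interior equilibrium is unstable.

species 2 excludes species 1

Compare the nullcline intercepts: K1/α12 = 139/0.522 = 266 < K2 = 612; K2/α21 = 612/0.697 = 878 > K1 = 139.
Since the inequalities point opposite ways, species 2 can invade but species 1 cannot.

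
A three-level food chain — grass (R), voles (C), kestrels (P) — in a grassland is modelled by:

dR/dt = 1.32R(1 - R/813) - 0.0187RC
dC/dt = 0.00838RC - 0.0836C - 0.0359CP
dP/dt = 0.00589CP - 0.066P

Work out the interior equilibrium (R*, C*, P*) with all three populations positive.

From dP/dt = 0: 0.00589C* = 0.066, so C* = 11.2.
From dR/dt = 0: 1.32(1 - R*/813) = 0.0187·11.2, giving R* = 813·(1 - 0.159) = 684.
From dC/dt = 0: 0.00838·684 - 0.0836 = 0.0359P*, so P* = 5.65/0.0359 = 157.

R* ≈ 684, C* ≈ 11.2, P* ≈ 157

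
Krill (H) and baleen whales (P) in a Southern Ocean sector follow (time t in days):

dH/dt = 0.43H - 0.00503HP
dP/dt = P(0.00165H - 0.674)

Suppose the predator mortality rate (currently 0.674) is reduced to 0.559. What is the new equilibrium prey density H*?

At the interior fixed point, setting dP/dt = 0 with P > 0 fixes H* = (predator death rate)/(HP coefficient) — independent of the other coefficients.
With the change, H* = 0.559/0.00165 = 339; it falls from 408.

H* ≈ 339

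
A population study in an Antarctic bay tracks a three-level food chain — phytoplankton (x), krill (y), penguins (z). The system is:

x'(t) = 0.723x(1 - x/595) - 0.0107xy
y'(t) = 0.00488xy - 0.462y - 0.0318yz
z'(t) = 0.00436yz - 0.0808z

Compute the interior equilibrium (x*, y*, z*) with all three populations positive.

From dz/dt = 0: 0.00436y* = 0.0808, so y* = 18.5.
From dx/dt = 0: 0.723(1 - x*/595) = 0.0107·18.5, giving x* = 595·(1 - 0.274) = 432.
From dy/dt = 0: 0.00488·432 - 0.462 = 0.0318z*, so z* = 1.65/0.0318 = 51.7.

x* ≈ 432, y* ≈ 18.5, z* ≈ 51.7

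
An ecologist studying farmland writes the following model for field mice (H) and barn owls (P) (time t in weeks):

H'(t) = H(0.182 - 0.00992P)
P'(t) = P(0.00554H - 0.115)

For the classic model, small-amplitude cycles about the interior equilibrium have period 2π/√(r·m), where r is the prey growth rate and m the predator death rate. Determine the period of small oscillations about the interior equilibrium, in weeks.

T ≈ 43.4 weeks

Here r = 0.182 and m = 0.115, so r·m = 0.0209.
ω = √0.0209 = 0.145 per week, hence T = 2π/ω ≈ 43.4 weeks.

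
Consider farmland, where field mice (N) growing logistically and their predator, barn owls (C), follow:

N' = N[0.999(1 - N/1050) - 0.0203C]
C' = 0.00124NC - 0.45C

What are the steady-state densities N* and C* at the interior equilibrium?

N* ≈ 363, C* ≈ 32.2

From dC/dt = 0 with C > 0: 0.00124N* = 0.45, so N* = 363.
Substitute into dN/dt = 0: 0.999(1 - 363/1050) = 0.0203C*.
The bracket is 0.654, giving C* = 0.654/0.0203 = 32.2.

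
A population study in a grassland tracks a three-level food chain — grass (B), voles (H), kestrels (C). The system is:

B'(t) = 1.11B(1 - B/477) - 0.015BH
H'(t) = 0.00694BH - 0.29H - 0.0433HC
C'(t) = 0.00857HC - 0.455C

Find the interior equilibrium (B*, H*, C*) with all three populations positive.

B* ≈ 135, H* ≈ 53.1, C* ≈ 14.9

From dC/dt = 0: 0.00857H* = 0.455, so H* = 53.1.
From dB/dt = 0: 1.11(1 - B*/477) = 0.015·53.1, giving B* = 477·(1 - 0.717) = 135.
From dH/dt = 0: 0.00694·135 - 0.29 = 0.0433C*, so C* = 0.645/0.0433 = 14.9.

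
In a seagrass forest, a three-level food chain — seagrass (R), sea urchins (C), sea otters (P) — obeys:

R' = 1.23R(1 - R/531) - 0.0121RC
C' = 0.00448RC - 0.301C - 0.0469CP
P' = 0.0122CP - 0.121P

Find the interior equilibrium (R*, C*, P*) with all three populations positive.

From dP/dt = 0: 0.0122C* = 0.121, so C* = 9.92.
From dR/dt = 0: 1.23(1 - R*/531) = 0.0121·9.92, giving R* = 531·(1 - 0.0976) = 479.
From dC/dt = 0: 0.00448·479 - 0.301 = 0.0469P*, so P* = 1.85/0.0469 = 39.4.

R* ≈ 479, C* ≈ 9.92, P* ≈ 39.4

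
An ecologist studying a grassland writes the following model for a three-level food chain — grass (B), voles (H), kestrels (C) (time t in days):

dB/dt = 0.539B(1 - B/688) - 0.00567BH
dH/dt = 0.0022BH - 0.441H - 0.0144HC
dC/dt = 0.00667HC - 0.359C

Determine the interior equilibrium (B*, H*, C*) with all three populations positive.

From dC/dt = 0: 0.00667H* = 0.359, so H* = 53.8.
From dB/dt = 0: 0.539(1 - B*/688) = 0.00567·53.8, giving B* = 688·(1 - 0.566) = 298.
From dH/dt = 0: 0.0022·298 - 0.441 = 0.0144C*, so C* = 0.216/0.0144 = 15.

B* ≈ 298, H* ≈ 53.8, C* ≈ 15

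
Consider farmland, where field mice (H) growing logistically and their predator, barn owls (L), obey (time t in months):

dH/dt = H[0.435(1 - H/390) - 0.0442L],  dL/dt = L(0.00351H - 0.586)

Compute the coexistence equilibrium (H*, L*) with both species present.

H* ≈ 167, L* ≈ 5.63

From dL/dt = 0 with L > 0: 0.00351H* = 0.586, so H* = 167.
Substitute into dH/dt = 0: 0.435(1 - 167/390) = 0.0442L*.
The bracket is 0.572, giving L* = 0.249/0.0442 = 5.63.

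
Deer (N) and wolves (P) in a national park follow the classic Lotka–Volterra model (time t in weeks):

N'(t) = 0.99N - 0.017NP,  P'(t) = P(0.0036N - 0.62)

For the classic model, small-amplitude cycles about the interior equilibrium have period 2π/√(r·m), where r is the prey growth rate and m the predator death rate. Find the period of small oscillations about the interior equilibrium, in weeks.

Here r = 0.99 and m = 0.62, so r·m = 0.614.
ω = √0.614 = 0.783 per week, hence T = 2π/ω ≈ 8.02 weeks.

T ≈ 8.02 weeks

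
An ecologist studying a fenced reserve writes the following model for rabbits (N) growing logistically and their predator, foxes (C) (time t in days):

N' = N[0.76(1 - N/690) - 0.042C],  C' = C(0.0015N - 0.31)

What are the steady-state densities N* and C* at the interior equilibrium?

N* ≈ 207, C* ≈ 12.7

From dC/dt = 0 with C > 0: 0.0015N* = 0.31, so N* = 207.
Substitute into dN/dt = 0: 0.76(1 - 207/690) = 0.042C*.
The bracket is 0.7, giving C* = 0.532/0.042 = 12.7.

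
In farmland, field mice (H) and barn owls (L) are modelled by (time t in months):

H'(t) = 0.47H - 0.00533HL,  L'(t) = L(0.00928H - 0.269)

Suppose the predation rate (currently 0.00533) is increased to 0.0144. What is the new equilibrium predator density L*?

L* ≈ 32.6

At the interior fixed point, setting dH/dt = 0 with H > 0 fixes L* = (prey growth rate)/(HL coefficient) — independent of the other coefficients.
With the change, L* = 0.47/0.0144 = 32.6; it falls from 88.2.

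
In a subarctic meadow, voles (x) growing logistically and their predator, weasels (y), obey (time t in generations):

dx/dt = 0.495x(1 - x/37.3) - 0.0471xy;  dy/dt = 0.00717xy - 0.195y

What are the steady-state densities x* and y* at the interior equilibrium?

x* ≈ 27.2, y* ≈ 2.85

From dy/dt = 0 with y > 0: 0.00717x* = 0.195, so x* = 27.2.
Substitute into dx/dt = 0: 0.495(1 - 27.2/37.3) = 0.0471y*.
The bracket is 0.271, giving y* = 0.134/0.0471 = 2.85.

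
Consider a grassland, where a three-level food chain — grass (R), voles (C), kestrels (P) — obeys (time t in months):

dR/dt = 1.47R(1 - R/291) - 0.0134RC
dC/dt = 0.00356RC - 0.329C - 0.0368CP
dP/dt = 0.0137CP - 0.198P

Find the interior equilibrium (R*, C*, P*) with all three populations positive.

From dP/dt = 0: 0.0137C* = 0.198, so C* = 14.5.
From dR/dt = 0: 1.47(1 - R*/291) = 0.0134·14.5, giving R* = 291·(1 - 0.132) = 253.
From dC/dt = 0: 0.00356·253 - 0.329 = 0.0368P*, so P* = 0.57/0.0368 = 15.5.

R* ≈ 253, C* ≈ 14.5, P* ≈ 15.5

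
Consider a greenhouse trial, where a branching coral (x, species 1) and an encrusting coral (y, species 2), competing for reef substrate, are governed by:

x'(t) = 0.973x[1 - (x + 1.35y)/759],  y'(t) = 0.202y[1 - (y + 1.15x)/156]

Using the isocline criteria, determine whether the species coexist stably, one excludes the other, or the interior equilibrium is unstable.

species 1 excludes species 2

Compare the nullcline intercepts: K1/α12 = 759/1.35 = 562 > K2 = 156; K2/α21 = 156/1.15 = 136 < K1 = 759.
Since the inequalities point opposite ways, species 1 can invade but species 2 cannot.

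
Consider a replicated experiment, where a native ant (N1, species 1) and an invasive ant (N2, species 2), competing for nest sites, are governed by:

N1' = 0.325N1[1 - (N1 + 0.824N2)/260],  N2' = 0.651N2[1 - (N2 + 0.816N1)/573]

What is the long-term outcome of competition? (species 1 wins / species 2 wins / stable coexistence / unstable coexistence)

species 2 excludes species 1

Compare the nullcline intercepts: K1/α12 = 260/0.824 = 316 < K2 = 573; K2/α21 = 573/0.816 = 702 > K1 = 260.
Since the inequalities point opposite ways, species 2 can invade but species 1 cannot.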